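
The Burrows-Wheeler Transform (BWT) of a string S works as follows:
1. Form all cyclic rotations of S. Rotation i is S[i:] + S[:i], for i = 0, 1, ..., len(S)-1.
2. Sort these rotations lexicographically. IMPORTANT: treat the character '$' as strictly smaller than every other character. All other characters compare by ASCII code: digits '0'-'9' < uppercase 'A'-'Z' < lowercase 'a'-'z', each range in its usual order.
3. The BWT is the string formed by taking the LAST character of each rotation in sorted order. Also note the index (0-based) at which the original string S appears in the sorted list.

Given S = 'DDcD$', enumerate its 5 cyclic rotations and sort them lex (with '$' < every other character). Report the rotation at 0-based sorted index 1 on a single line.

Answer: D$DDc

Derivation:
All 5 rotations (rotation i = S[i:]+S[:i]):
  rot[0] = DDcD$
  rot[1] = DcD$D
  rot[2] = cD$DD
  rot[3] = D$DDc
  rot[4] = $DDcD
Sorted (with $ < everything):
  sorted[0] = $DDcD
  sorted[1] = D$DDc
  sorted[2] = DDcD$
  sorted[3] = DcD$D
  sorted[4] = cD$DD
sorted[1] = D$DDc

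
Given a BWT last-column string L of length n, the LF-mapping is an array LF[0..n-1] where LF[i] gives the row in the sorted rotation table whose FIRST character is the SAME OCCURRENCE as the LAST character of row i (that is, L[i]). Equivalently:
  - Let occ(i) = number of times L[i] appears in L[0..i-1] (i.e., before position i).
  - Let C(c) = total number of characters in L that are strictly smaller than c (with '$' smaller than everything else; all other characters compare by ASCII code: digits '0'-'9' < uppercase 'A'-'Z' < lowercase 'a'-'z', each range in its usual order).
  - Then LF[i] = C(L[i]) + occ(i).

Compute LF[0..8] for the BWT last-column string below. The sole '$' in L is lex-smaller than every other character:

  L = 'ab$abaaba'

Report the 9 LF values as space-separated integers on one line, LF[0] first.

Char counts: '$':1, 'a':5, 'b':3
C (first-col start): C('$')=0, C('a')=1, C('b')=6
L[0]='a': occ=0, LF[0]=C('a')+0=1+0=1
L[1]='b': occ=0, LF[1]=C('b')+0=6+0=6
L[2]='$': occ=0, LF[2]=C('$')+0=0+0=0
L[3]='a': occ=1, LF[3]=C('a')+1=1+1=2
L[4]='b': occ=1, LF[4]=C('b')+1=6+1=7
L[5]='a': occ=2, LF[5]=C('a')+2=1+2=3
L[6]='a': occ=3, LF[6]=C('a')+3=1+3=4
L[7]='b': occ=2, LF[7]=C('b')+2=6+2=8
L[8]='a': occ=4, LF[8]=C('a')+4=1+4=5

Answer: 1 6 0 2 7 3 4 8 5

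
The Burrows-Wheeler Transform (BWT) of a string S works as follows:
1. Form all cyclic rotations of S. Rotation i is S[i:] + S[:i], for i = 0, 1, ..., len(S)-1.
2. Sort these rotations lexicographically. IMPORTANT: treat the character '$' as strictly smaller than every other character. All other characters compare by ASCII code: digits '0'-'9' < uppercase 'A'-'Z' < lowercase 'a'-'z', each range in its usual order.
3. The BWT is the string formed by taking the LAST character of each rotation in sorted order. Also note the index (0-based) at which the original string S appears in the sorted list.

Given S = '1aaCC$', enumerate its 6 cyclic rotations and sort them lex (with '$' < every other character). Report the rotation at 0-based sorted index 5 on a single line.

All 6 rotations (rotation i = S[i:]+S[:i]):
  rot[0] = 1aaCC$
  rot[1] = aaCC$1
  rot[2] = aCC$1a
  rot[3] = CC$1aa
  rot[4] = C$1aaC
  rot[5] = $1aaCC
Sorted (with $ < everything):
  sorted[0] = $1aaCC
  sorted[1] = 1aaCC$
  sorted[2] = C$1aaC
  sorted[3] = CC$1aa
  sorted[4] = aCC$1a
  sorted[5] = aaCC$1
sorted[5] = aaCC$1

Answer: aaCC$1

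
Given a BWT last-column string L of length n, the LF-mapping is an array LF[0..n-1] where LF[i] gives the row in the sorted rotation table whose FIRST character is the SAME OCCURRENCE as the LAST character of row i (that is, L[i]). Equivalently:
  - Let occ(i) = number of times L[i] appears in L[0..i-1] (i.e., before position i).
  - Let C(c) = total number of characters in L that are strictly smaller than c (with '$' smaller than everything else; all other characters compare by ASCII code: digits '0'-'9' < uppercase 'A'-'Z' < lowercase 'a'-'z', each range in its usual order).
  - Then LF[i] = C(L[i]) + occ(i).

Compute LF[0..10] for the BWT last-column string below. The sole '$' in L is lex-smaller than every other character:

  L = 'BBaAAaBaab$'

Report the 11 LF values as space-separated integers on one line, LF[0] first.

Char counts: '$':1, 'A':2, 'B':3, 'a':4, 'b':1
C (first-col start): C('$')=0, C('A')=1, C('B')=3, C('a')=6, C('b')=10
L[0]='B': occ=0, LF[0]=C('B')+0=3+0=3
L[1]='B': occ=1, LF[1]=C('B')+1=3+1=4
L[2]='a': occ=0, LF[2]=C('a')+0=6+0=6
L[3]='A': occ=0, LF[3]=C('A')+0=1+0=1
L[4]='A': occ=1, LF[4]=C('A')+1=1+1=2
L[5]='a': occ=1, LF[5]=C('a')+1=6+1=7
L[6]='B': occ=2, LF[6]=C('B')+2=3+2=5
L[7]='a': occ=2, LF[7]=C('a')+2=6+2=8
L[8]='a': occ=3, LF[8]=C('a')+3=6+3=9
L[9]='b': occ=0, LF[9]=C('b')+0=10+0=10
L[10]='$': occ=0, LF[10]=C('$')+0=0+0=0

Answer: 3 4 6 1 2 7 5 8 9 10 0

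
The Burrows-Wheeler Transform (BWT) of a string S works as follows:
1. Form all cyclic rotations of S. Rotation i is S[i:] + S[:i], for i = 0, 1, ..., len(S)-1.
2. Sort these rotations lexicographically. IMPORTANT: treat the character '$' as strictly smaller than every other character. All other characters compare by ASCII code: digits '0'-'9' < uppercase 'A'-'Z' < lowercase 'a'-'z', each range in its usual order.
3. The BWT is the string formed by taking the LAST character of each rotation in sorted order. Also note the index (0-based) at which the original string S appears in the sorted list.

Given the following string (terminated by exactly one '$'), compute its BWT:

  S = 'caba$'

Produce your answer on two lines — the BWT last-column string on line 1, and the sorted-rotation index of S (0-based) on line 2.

Answer: abca$
4

Derivation:
All 5 rotations (rotation i = S[i:]+S[:i]):
  rot[0] = caba$
  rot[1] = aba$c
  rot[2] = ba$ca
  rot[3] = a$cab
  rot[4] = $caba
Sorted (with $ < everything):
  sorted[0] = $caba  (last char: 'a')
  sorted[1] = a$cab  (last char: 'b')
  sorted[2] = aba$c  (last char: 'c')
  sorted[3] = ba$ca  (last char: 'a')
  sorted[4] = caba$  (last char: '$')
Last column: abca$
Original string S is at sorted index 4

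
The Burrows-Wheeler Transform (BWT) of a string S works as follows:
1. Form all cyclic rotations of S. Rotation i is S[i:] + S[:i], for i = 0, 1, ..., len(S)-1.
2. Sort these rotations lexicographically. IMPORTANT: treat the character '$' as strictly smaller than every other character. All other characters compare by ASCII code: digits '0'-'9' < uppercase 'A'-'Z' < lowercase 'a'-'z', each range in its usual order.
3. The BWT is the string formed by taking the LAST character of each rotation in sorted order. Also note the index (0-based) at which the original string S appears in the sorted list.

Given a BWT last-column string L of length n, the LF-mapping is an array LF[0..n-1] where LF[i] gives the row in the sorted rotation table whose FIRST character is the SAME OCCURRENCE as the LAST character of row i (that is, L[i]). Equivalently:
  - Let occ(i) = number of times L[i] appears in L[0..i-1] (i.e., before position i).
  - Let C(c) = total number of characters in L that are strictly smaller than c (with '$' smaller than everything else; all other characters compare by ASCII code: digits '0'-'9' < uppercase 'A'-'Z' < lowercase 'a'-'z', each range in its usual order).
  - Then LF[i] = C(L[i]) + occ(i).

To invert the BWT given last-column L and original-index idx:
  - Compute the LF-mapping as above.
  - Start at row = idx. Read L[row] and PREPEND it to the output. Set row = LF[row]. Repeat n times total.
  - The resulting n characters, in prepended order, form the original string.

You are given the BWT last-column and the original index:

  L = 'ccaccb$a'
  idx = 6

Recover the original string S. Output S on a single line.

Answer: cbcaacc$

Derivation:
LF mapping: 4 5 1 6 7 3 0 2
Walk LF starting at row 6, prepending L[row]:
  step 1: row=6, L[6]='$', prepend. Next row=LF[6]=0
  step 2: row=0, L[0]='c', prepend. Next row=LF[0]=4
  step 3: row=4, L[4]='c', prepend. Next row=LF[4]=7
  step 4: row=7, L[7]='a', prepend. Next row=LF[7]=2
  step 5: row=2, L[2]='a', prepend. Next row=LF[2]=1
  step 6: row=1, L[1]='c', prepend. Next row=LF[1]=5
  step 7: row=5, L[5]='b', prepend. Next row=LF[5]=3
  step 8: row=3, L[3]='c', prepend. Next row=LF[3]=6
Reversed output: cbcaacc$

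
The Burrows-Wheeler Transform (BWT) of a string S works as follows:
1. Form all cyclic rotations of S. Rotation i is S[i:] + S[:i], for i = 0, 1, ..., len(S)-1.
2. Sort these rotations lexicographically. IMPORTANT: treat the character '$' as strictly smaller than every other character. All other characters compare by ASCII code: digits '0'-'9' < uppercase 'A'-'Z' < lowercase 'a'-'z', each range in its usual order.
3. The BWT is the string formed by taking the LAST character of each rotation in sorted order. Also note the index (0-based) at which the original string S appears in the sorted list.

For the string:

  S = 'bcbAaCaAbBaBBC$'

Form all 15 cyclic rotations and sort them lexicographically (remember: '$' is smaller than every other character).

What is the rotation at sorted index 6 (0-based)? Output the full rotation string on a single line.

Answer: C$bcbAaCaAbBaBB

Derivation:
All 15 rotations (rotation i = S[i:]+S[:i]):
  rot[0] = bcbAaCaAbBaBBC$
  rot[1] = cbAaCaAbBaBBC$b
  rot[2] = bAaCaAbBaBBC$bc
  rot[3] = AaCaAbBaBBC$bcb
  rot[4] = aCaAbBaBBC$bcbA
  rot[5] = CaAbBaBBC$bcbAa
  rot[6] = aAbBaBBC$bcbAaC
  rot[7] = AbBaBBC$bcbAaCa
  rot[8] = bBaBBC$bcbAaCaA
  rot[9] = BaBBC$bcbAaCaAb
  rot[10] = aBBC$bcbAaCaAbB
  rot[11] = BBC$bcbAaCaAbBa
  rot[12] = BC$bcbAaCaAbBaB
  rot[13] = C$bcbAaCaAbBaBB
  rot[14] = $bcbAaCaAbBaBBC
Sorted (with $ < everything):
  sorted[0] = $bcbAaCaAbBaBBC
  sorted[1] = AaCaAbBaBBC$bcb
  sorted[2] = AbBaBBC$bcbAaCa
  sorted[3] = BBC$bcbAaCaAbBa
  sorted[4] = BC$bcbAaCaAbBaB
  sorted[5] = BaBBC$bcbAaCaAb
  sorted[6] = C$bcbAaCaAbBaBB
  sorted[7] = CaAbBaBBC$bcbAa
  sorted[8] = aAbBaBBC$bcbAaC
  sorted[9] = aBBC$bcbAaCaAbB
  sorted[10] = aCaAbBaBBC$bcbA
  sorted[11] = bAaCaAbBaBBC$bc
  sorted[12] = bBaBBC$bcbAaCaA
  sorted[13] = bcbAaCaAbBaBBC$
  sorted[14] = cbAaCaAbBaBBC$b
sorted[6] = C$bcbAaCaAbBaBB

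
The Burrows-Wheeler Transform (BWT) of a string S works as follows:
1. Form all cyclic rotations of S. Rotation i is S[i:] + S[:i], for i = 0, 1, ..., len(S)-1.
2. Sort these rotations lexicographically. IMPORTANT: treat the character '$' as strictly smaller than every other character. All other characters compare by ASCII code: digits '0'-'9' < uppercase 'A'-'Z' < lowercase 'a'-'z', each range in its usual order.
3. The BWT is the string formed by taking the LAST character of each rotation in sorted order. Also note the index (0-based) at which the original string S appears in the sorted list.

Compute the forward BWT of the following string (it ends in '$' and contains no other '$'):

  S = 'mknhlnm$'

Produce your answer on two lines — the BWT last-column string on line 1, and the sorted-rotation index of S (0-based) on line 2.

All 8 rotations (rotation i = S[i:]+S[:i]):
  rot[0] = mknhlnm$
  rot[1] = knhlnm$m
  rot[2] = nhlnm$mk
  rot[3] = hlnm$mkn
  rot[4] = lnm$mknh
  rot[5] = nm$mknhl
  rot[6] = m$mknhln
  rot[7] = $mknhlnm
Sorted (with $ < everything):
  sorted[0] = $mknhlnm  (last char: 'm')
  sorted[1] = hlnm$mkn  (last char: 'n')
  sorted[2] = knhlnm$m  (last char: 'm')
  sorted[3] = lnm$mknh  (last char: 'h')
  sorted[4] = m$mknhln  (last char: 'n')
  sorted[5] = mknhlnm$  (last char: '$')
  sorted[6] = nhlnm$mk  (last char: 'k')
  sorted[7] = nm$mknhl  (last char: 'l')
Last column: mnmhn$kl
Original string S is at sorted index 5

Answer: mnmhn$kl
5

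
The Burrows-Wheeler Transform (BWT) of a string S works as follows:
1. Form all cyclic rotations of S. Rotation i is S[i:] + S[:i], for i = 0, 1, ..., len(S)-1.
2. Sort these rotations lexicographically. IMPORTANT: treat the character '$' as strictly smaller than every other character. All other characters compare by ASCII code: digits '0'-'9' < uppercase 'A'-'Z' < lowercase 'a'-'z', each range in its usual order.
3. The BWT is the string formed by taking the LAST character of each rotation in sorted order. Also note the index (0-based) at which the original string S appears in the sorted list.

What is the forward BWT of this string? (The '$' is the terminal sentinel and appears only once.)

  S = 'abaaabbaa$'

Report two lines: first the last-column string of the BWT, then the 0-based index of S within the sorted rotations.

All 10 rotations (rotation i = S[i:]+S[:i]):
  rot[0] = abaaabbaa$
  rot[1] = baaabbaa$a
  rot[2] = aaabbaa$ab
  rot[3] = aabbaa$aba
  rot[4] = abbaa$abaa
  rot[5] = bbaa$abaaa
  rot[6] = baa$abaaab
  rot[7] = aa$abaaabb
  rot[8] = a$abaaabba
  rot[9] = $abaaabbaa
Sorted (with $ < everything):
  sorted[0] = $abaaabbaa  (last char: 'a')
  sorted[1] = a$abaaabba  (last char: 'a')
  sorted[2] = aa$abaaabb  (last char: 'b')
  sorted[3] = aaabbaa$ab  (last char: 'b')
  sorted[4] = aabbaa$aba  (last char: 'a')
  sorted[5] = abaaabbaa$  (last char: '$')
  sorted[6] = abbaa$abaa  (last char: 'a')
  sorted[7] = baa$abaaab  (last char: 'b')
  sorted[8] = baaabbaa$a  (last char: 'a')
  sorted[9] = bbaa$abaaa  (last char: 'a')
Last column: aabba$abaa
Original string S is at sorted index 5

Answer: aabba$abaa
5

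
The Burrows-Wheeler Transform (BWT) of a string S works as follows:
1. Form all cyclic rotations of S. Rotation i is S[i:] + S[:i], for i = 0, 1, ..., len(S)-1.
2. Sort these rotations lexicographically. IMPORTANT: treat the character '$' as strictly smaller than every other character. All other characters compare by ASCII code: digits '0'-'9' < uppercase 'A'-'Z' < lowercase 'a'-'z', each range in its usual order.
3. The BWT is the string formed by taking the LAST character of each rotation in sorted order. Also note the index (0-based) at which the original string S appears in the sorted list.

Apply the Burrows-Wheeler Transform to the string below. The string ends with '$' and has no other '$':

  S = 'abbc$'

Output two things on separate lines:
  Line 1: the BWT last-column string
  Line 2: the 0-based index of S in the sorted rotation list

Answer: c$abb
1

Derivation:
All 5 rotations (rotation i = S[i:]+S[:i]):
  rot[0] = abbc$
  rot[1] = bbc$a
  rot[2] = bc$ab
  rot[3] = c$abb
  rot[4] = $abbc
Sorted (with $ < everything):
  sorted[0] = $abbc  (last char: 'c')
  sorted[1] = abbc$  (last char: '$')
  sorted[2] = bbc$a  (last char: 'a')
  sorted[3] = bc$ab  (last char: 'b')
  sorted[4] = c$abb  (last char: 'b')
Last column: c$abb
Original string S is at sorted index 1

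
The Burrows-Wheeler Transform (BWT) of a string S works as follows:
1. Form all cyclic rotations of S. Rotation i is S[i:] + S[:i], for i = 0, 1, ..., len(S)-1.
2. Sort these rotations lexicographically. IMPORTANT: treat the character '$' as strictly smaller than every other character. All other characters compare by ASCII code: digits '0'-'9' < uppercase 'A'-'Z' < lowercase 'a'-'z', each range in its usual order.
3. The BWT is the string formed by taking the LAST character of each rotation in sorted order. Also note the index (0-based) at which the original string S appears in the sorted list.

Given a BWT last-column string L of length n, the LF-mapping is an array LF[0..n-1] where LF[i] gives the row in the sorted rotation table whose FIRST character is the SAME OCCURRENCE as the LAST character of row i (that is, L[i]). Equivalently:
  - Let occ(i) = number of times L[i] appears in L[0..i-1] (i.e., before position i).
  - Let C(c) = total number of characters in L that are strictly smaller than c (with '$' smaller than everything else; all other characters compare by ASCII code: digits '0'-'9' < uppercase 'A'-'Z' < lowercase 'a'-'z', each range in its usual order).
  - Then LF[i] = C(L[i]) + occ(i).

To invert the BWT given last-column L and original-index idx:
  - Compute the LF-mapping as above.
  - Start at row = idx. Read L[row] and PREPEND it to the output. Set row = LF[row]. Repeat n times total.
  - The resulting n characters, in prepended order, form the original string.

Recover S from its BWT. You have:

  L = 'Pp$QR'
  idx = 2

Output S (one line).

LF mapping: 1 4 0 2 3
Walk LF starting at row 2, prepending L[row]:
  step 1: row=2, L[2]='$', prepend. Next row=LF[2]=0
  step 2: row=0, L[0]='P', prepend. Next row=LF[0]=1
  step 3: row=1, L[1]='p', prepend. Next row=LF[1]=4
  step 4: row=4, L[4]='R', prepend. Next row=LF[4]=3
  step 5: row=3, L[3]='Q', prepend. Next row=LF[3]=2
Reversed output: QRpP$

Answer: QRpP$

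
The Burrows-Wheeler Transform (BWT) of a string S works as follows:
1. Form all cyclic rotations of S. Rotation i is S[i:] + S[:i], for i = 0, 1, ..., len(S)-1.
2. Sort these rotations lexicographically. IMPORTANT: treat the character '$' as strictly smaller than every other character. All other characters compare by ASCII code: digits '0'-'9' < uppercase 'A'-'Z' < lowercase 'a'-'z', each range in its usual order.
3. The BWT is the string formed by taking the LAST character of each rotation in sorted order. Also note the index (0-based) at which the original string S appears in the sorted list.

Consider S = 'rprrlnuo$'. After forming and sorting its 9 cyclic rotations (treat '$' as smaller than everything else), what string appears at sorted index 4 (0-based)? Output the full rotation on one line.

Answer: prrlnuo$r

Derivation:
All 9 rotations (rotation i = S[i:]+S[:i]):
  rot[0] = rprrlnuo$
  rot[1] = prrlnuo$r
  rot[2] = rrlnuo$rp
  rot[3] = rlnuo$rpr
  rot[4] = lnuo$rprr
  rot[5] = nuo$rprrl
  rot[6] = uo$rprrln
  rot[7] = o$rprrlnu
  rot[8] = $rprrlnuo
Sorted (with $ < everything):
  sorted[0] = $rprrlnuo
  sorted[1] = lnuo$rprr
  sorted[2] = nuo$rprrl
  sorted[3] = o$rprrlnu
  sorted[4] = prrlnuo$r
  sorted[5] = rlnuo$rpr
  sorted[6] = rprrlnuo$
  sorted[7] = rrlnuo$rp
  sorted[8] = uo$rprrln
sorted[4] = prrlnuo$r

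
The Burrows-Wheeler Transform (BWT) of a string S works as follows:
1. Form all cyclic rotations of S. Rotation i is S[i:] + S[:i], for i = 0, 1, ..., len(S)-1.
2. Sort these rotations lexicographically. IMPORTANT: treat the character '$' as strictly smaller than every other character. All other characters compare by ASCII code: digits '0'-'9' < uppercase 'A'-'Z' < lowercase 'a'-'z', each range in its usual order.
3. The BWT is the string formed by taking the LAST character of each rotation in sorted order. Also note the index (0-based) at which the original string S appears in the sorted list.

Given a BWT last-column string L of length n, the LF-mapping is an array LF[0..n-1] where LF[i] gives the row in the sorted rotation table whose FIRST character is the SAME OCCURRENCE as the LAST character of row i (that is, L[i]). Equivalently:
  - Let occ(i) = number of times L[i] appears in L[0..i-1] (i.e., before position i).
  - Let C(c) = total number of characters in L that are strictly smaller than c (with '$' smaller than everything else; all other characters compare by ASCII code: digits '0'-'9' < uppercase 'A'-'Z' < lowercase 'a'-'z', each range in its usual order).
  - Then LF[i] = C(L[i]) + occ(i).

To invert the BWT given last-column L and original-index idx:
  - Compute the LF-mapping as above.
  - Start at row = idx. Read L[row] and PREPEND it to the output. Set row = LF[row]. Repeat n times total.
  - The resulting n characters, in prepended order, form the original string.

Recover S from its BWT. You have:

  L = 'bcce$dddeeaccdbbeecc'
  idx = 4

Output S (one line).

LF mapping: 2 5 6 15 0 11 12 13 16 17 1 7 8 14 3 4 18 19 9 10
Walk LF starting at row 4, prepending L[row]:
  step 1: row=4, L[4]='$', prepend. Next row=LF[4]=0
  step 2: row=0, L[0]='b', prepend. Next row=LF[0]=2
  step 3: row=2, L[2]='c', prepend. Next row=LF[2]=6
  step 4: row=6, L[6]='d', prepend. Next row=LF[6]=12
  step 5: row=12, L[12]='c', prepend. Next row=LF[12]=8
  step 6: row=8, L[8]='e', prepend. Next row=LF[8]=16
  step 7: row=16, L[16]='e', prepend. Next row=LF[16]=18
  step 8: row=18, L[18]='c', prepend. Next row=LF[18]=9
  step 9: row=9, L[9]='e', prepend. Next row=LF[9]=17
  step 10: row=17, L[17]='e', prepend. Next row=LF[17]=19
  step 11: row=19, L[19]='c', prepend. Next row=LF[19]=10
  step 12: row=10, L[10]='a', prepend. Next row=LF[10]=1
  step 13: row=1, L[1]='c', prepend. Next row=LF[1]=5
  step 14: row=5, L[5]='d', prepend. Next row=LF[5]=11
  step 15: row=11, L[11]='c', prepend. Next row=LF[11]=7
  step 16: row=7, L[7]='d', prepend. Next row=LF[7]=13
  step 17: row=13, L[13]='d', prepend. Next row=LF[13]=14
  step 18: row=14, L[14]='b', prepend. Next row=LF[14]=3
  step 19: row=3, L[3]='e', prepend. Next row=LF[3]=15
  step 20: row=15, L[15]='b', prepend. Next row=LF[15]=4
Reversed output: bebddcdcaceeceecdcb$

Answer: bebddcdcaceeceecdcb$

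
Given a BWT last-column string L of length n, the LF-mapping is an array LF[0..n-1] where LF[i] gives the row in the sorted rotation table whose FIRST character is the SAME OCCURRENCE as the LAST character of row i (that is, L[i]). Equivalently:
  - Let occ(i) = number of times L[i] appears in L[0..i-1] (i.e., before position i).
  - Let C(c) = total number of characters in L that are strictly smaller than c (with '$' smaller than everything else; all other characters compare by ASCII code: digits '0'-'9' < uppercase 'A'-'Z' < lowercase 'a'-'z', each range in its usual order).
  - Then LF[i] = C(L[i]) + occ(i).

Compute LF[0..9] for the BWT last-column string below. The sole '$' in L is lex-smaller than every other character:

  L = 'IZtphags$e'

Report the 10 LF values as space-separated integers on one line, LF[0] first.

Answer: 1 2 9 7 6 3 5 8 0 4

Derivation:
Char counts: '$':1, 'I':1, 'Z':1, 'a':1, 'e':1, 'g':1, 'h':1, 'p':1, 's':1, 't':1
C (first-col start): C('$')=0, C('I')=1, C('Z')=2, C('a')=3, C('e')=4, C('g')=5, C('h')=6, C('p')=7, C('s')=8, C('t')=9
L[0]='I': occ=0, LF[0]=C('I')+0=1+0=1
L[1]='Z': occ=0, LF[1]=C('Z')+0=2+0=2
L[2]='t': occ=0, LF[2]=C('t')+0=9+0=9
L[3]='p': occ=0, LF[3]=C('p')+0=7+0=7
L[4]='h': occ=0, LF[4]=C('h')+0=6+0=6
L[5]='a': occ=0, LF[5]=C('a')+0=3+0=3
L[6]='g': occ=0, LF[6]=C('g')+0=5+0=5
L[7]='s': occ=0, LF[7]=C('s')+0=8+0=8
L[8]='$': occ=0, LF[8]=C('$')+0=0+0=0
L[9]='e': occ=0, LF[9]=C('e')+0=4+0=4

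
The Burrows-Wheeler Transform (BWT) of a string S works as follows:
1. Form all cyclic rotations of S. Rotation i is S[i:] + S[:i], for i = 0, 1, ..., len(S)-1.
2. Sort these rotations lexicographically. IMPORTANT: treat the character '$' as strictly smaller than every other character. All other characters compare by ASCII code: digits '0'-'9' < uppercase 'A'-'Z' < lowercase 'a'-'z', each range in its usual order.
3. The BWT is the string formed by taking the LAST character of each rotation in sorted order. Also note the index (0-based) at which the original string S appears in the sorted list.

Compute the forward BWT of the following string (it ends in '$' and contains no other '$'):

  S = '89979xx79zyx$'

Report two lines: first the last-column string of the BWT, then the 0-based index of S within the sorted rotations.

All 13 rotations (rotation i = S[i:]+S[:i]):
  rot[0] = 89979xx79zyx$
  rot[1] = 9979xx79zyx$8
  rot[2] = 979xx79zyx$89
  rot[3] = 79xx79zyx$899
  rot[4] = 9xx79zyx$8997
  rot[5] = xx79zyx$89979
  rot[6] = x79zyx$89979x
  rot[7] = 79zyx$89979xx
  rot[8] = 9zyx$89979xx7
  rot[9] = zyx$89979xx79
  rot[10] = yx$89979xx79z
  rot[11] = x$89979xx79zy
  rot[12] = $89979xx79zyx
Sorted (with $ < everything):
  sorted[0] = $89979xx79zyx  (last char: 'x')
  sorted[1] = 79xx79zyx$899  (last char: '9')
  sorted[2] = 79zyx$89979xx  (last char: 'x')
  sorted[3] = 89979xx79zyx$  (last char: '$')
  sorted[4] = 979xx79zyx$89  (last char: '9')
  sorted[5] = 9979xx79zyx$8  (last char: '8')
  sorted[6] = 9xx79zyx$8997  (last char: '7')
  sorted[7] = 9zyx$89979xx7  (last char: '7')
  sorted[8] = x$89979xx79zy  (last char: 'y')
  sorted[9] = x79zyx$89979x  (last char: 'x')
  sorted[10] = xx79zyx$89979  (last char: '9')
  sorted[11] = yx$89979xx79z  (last char: 'z')
  sorted[12] = zyx$89979xx79  (last char: '9')
Last column: x9x$9877yx9z9
Original string S is at sorted index 3

Answer: x9x$9877yx9z9
3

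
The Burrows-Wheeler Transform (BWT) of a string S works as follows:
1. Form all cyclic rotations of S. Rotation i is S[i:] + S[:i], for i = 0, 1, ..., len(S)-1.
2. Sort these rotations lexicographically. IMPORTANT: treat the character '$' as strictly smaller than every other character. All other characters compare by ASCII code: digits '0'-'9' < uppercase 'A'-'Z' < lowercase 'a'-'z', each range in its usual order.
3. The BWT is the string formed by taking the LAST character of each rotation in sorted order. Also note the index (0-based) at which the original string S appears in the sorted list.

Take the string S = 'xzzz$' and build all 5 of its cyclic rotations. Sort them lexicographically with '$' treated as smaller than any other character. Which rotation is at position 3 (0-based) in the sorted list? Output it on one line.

All 5 rotations (rotation i = S[i:]+S[:i]):
  rot[0] = xzzz$
  rot[1] = zzz$x
  rot[2] = zz$xz
  rot[3] = z$xzz
  rot[4] = $xzzz
Sorted (with $ < everything):
  sorted[0] = $xzzz
  sorted[1] = xzzz$
  sorted[2] = z$xzz
  sorted[3] = zz$xz
  sorted[4] = zzz$x
sorted[3] = zz$xz

Answer: zz$xz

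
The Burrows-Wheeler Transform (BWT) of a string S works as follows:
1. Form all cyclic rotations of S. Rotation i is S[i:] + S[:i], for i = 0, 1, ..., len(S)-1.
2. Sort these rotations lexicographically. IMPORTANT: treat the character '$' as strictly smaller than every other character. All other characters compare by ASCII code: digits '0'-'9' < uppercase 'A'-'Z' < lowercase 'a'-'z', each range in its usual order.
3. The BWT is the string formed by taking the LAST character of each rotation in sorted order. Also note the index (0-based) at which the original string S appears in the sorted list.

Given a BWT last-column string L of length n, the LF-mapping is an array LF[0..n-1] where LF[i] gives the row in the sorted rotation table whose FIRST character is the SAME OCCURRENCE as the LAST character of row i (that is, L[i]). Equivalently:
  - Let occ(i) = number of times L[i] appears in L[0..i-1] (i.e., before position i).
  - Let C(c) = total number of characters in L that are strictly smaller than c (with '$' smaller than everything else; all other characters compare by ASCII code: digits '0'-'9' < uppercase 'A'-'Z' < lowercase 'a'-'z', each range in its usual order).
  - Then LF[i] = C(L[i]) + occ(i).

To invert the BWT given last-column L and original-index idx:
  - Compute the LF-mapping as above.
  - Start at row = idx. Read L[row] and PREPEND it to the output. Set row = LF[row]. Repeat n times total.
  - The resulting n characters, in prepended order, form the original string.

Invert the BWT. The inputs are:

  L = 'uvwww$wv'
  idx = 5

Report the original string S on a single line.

Answer: wvwwwvu$

Derivation:
LF mapping: 1 2 4 5 6 0 7 3
Walk LF starting at row 5, prepending L[row]:
  step 1: row=5, L[5]='$', prepend. Next row=LF[5]=0
  step 2: row=0, L[0]='u', prepend. Next row=LF[0]=1
  step 3: row=1, L[1]='v', prepend. Next row=LF[1]=2
  step 4: row=2, L[2]='w', prepend. Next row=LF[2]=4
  step 5: row=4, L[4]='w', prepend. Next row=LF[4]=6
  step 6: row=6, L[6]='w', prepend. Next row=LF[6]=7
  step 7: row=7, L[7]='v', prepend. Next row=LF[7]=3
  step 8: row=3, L[3]='w', prepend. Next row=LF[3]=5
Reversed output: wvwwwvu$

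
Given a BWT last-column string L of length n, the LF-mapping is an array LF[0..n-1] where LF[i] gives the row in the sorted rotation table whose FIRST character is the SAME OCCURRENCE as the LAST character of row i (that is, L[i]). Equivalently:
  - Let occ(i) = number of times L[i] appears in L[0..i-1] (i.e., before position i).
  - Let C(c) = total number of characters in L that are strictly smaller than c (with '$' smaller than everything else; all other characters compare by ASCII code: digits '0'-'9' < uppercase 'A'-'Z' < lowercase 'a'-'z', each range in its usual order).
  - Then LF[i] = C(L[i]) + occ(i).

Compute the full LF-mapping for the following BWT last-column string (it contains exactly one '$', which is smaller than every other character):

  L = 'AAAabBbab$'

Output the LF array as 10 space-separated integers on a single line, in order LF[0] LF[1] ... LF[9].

Answer: 1 2 3 5 7 4 8 6 9 0

Derivation:
Char counts: '$':1, 'A':3, 'B':1, 'a':2, 'b':3
C (first-col start): C('$')=0, C('A')=1, C('B')=4, C('a')=5, C('b')=7
L[0]='A': occ=0, LF[0]=C('A')+0=1+0=1
L[1]='A': occ=1, LF[1]=C('A')+1=1+1=2
L[2]='A': occ=2, LF[2]=C('A')+2=1+2=3
L[3]='a': occ=0, LF[3]=C('a')+0=5+0=5
L[4]='b': occ=0, LF[4]=C('b')+0=7+0=7
L[5]='B': occ=0, LF[5]=C('B')+0=4+0=4
L[6]='b': occ=1, LF[6]=C('b')+1=7+1=8
L[7]='a': occ=1, LF[7]=C('a')+1=5+1=6
L[8]='b': occ=2, LF[8]=C('b')+2=7+2=9
L[9]='$': occ=0, LF[9]=C('$')+0=0+0=0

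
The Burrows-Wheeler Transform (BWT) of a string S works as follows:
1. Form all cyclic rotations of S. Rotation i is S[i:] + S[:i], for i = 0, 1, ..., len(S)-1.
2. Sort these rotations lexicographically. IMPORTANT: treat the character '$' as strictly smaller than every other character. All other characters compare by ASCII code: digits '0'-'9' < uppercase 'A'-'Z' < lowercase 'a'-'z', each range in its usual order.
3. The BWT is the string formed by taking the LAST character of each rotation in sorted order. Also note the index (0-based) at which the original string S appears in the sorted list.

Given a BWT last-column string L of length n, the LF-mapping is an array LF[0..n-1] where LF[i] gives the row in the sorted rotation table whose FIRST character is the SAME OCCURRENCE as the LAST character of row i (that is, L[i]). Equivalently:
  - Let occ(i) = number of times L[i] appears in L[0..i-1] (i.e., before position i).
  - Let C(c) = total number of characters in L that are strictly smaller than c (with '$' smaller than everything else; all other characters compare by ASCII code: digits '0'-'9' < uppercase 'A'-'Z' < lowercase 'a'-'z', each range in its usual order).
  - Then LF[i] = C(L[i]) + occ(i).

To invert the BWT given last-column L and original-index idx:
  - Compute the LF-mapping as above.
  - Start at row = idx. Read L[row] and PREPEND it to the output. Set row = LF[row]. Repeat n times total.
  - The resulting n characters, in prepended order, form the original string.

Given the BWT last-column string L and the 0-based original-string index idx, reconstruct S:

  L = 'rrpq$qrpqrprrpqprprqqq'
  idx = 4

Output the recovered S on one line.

Answer: pqrrqrqrrprqqprppqpqr$

Derivation:
LF mapping: 14 15 1 7 0 8 16 2 9 17 3 18 19 4 10 5 20 6 21 11 12 13
Walk LF starting at row 4, prepending L[row]:
  step 1: row=4, L[4]='$', prepend. Next row=LF[4]=0
  step 2: row=0, L[0]='r', prepend. Next row=LF[0]=14
  step 3: row=14, L[14]='q', prepend. Next row=LF[14]=10
  step 4: row=10, L[10]='p', prepend. Next row=LF[10]=3
  step 5: row=3, L[3]='q', prepend. Next row=LF[3]=7
  step 6: row=7, L[7]='p', prepend. Next row=LF[7]=2
  step 7: row=2, L[2]='p', prepend. Next row=LF[2]=1
  step 8: row=1, L[1]='r', prepend. Next row=LF[1]=15
  step 9: row=15, L[15]='p', prepend. Next row=LF[15]=5
  step 10: row=5, L[5]='q', prepend. Next row=LF[5]=8
  step 11: row=8, L[8]='q', prepend. Next row=LF[8]=9
  step 12: row=9, L[9]='r', prepend. Next row=LF[9]=17
  step 13: row=17, L[17]='p', prepend. Next row=LF[17]=6
  step 14: row=6, L[6]='r', prepend. Next row=LF[6]=16
  step 15: row=16, L[16]='r', prepend. Next row=LF[16]=20
  step 16: row=20, L[20]='q', prepend. Next row=LF[20]=12
  step 17: row=12, L[12]='r', prepend. Next row=LF[12]=19
  step 18: row=19, L[19]='q', prepend. Next row=LF[19]=11
  step 19: row=11, L[11]='r', prepend. Next row=LF[11]=18
  step 20: row=18, L[18]='r', prepend. Next row=LF[18]=21
  step 21: row=21, L[21]='q', prepend. Next row=LF[21]=13
  step 22: row=13, L[13]='p', prepend. Next row=LF[13]=4
Reversed output: pqrrqrqrrprqqprppqpqr$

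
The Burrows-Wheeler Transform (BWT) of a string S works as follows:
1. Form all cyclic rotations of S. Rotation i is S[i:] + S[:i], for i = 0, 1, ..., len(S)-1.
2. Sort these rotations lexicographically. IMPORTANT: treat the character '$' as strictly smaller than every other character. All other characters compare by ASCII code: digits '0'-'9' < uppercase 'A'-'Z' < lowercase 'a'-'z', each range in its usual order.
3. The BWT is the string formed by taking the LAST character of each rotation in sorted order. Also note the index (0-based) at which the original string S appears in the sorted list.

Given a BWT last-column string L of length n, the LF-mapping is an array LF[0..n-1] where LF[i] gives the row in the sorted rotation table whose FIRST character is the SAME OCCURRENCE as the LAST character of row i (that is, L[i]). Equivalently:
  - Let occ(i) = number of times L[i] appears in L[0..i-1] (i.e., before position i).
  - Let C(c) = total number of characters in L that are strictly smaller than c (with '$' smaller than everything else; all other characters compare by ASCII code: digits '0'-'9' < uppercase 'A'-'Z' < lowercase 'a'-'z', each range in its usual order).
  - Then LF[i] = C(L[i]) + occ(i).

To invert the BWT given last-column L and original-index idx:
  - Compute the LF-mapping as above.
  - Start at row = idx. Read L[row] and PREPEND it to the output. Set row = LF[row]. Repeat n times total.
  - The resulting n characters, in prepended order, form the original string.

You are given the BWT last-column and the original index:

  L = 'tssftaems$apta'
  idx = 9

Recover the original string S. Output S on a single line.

Answer: sassafattempt$

Derivation:
LF mapping: 11 8 9 5 12 1 4 6 10 0 2 7 13 3
Walk LF starting at row 9, prepending L[row]:
  step 1: row=9, L[9]='$', prepend. Next row=LF[9]=0
  step 2: row=0, L[0]='t', prepend. Next row=LF[0]=11
  step 3: row=11, L[11]='p', prepend. Next row=LF[11]=7
  step 4: row=7, L[7]='m', prepend. Next row=LF[7]=6
  step 5: row=6, L[6]='e', prepend. Next row=LF[6]=4
  step 6: row=4, L[4]='t', prepend. Next row=LF[4]=12
  step 7: row=12, L[12]='t', prepend. Next row=LF[12]=13
  step 8: row=13, L[13]='a', prepend. Next row=LF[13]=3
  step 9: row=3, L[3]='f', prepend. Next row=LF[3]=5
  step 10: row=5, L[5]='a', prepend. Next row=LF[5]=1
  step 11: row=1, L[1]='s', prepend. Next row=LF[1]=8
  step 12: row=8, L[8]='s', prepend. Next row=LF[8]=10
  step 13: row=10, L[10]='a', prepend. Next row=LF[10]=2
  step 14: row=2, L[2]='s', prepend. Next row=LF[2]=9
Reversed output: sassafattempt$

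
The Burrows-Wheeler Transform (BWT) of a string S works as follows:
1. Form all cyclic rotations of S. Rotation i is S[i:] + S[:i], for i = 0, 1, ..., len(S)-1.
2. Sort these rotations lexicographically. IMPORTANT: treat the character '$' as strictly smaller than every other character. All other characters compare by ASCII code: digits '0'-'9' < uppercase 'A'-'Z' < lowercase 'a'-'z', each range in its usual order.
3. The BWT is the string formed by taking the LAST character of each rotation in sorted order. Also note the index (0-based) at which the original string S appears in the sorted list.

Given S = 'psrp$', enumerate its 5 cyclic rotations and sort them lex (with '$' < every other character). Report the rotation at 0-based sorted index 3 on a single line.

All 5 rotations (rotation i = S[i:]+S[:i]):
  rot[0] = psrp$
  rot[1] = srp$p
  rot[2] = rp$ps
  rot[3] = p$psr
  rot[4] = $psrp
Sorted (with $ < everything):
  sorted[0] = $psrp
  sorted[1] = p$psr
  sorted[2] = psrp$
  sorted[3] = rp$ps
  sorted[4] = srp$p
sorted[3] = rp$ps

Answer: rp$ps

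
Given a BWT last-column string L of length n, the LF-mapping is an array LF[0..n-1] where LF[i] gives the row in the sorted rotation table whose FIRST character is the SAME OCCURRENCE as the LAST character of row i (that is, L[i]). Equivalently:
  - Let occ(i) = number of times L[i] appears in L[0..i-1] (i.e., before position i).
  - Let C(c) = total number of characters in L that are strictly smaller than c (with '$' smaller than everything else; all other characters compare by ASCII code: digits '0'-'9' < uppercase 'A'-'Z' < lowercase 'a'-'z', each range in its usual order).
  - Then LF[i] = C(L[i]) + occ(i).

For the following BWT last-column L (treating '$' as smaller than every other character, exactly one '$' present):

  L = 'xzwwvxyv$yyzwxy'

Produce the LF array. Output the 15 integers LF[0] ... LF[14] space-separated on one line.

Char counts: '$':1, 'v':2, 'w':3, 'x':3, 'y':4, 'z':2
C (first-col start): C('$')=0, C('v')=1, C('w')=3, C('x')=6, C('y')=9, C('z')=13
L[0]='x': occ=0, LF[0]=C('x')+0=6+0=6
L[1]='z': occ=0, LF[1]=C('z')+0=13+0=13
L[2]='w': occ=0, LF[2]=C('w')+0=3+0=3
L[3]='w': occ=1, LF[3]=C('w')+1=3+1=4
L[4]='v': occ=0, LF[4]=C('v')+0=1+0=1
L[5]='x': occ=1, LF[5]=C('x')+1=6+1=7
L[6]='y': occ=0, LF[6]=C('y')+0=9+0=9
L[7]='v': occ=1, LF[7]=C('v')+1=1+1=2
L[8]='$': occ=0, LF[8]=C('$')+0=0+0=0
L[9]='y': occ=1, LF[9]=C('y')+1=9+1=10
L[10]='y': occ=2, LF[10]=C('y')+2=9+2=11
L[11]='z': occ=1, LF[11]=C('z')+1=13+1=14
L[12]='w': occ=2, LF[12]=C('w')+2=3+2=5
L[13]='x': occ=2, LF[13]=C('x')+2=6+2=8
L[14]='y': occ=3, LF[14]=C('y')+3=9+3=12

Answer: 6 13 3 4 1 7 9 2 0 10 11 14 5 8 12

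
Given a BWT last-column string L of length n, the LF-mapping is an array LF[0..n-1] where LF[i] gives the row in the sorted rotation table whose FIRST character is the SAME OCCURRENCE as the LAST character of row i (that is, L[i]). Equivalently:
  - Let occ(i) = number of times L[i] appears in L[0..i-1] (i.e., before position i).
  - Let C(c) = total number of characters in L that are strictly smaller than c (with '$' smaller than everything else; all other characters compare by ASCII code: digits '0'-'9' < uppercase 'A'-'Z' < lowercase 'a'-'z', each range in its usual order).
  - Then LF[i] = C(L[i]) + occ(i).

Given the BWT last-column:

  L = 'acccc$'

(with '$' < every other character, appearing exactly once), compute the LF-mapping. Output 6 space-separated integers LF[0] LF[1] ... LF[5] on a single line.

Char counts: '$':1, 'a':1, 'c':4
C (first-col start): C('$')=0, C('a')=1, C('c')=2
L[0]='a': occ=0, LF[0]=C('a')+0=1+0=1
L[1]='c': occ=0, LF[1]=C('c')+0=2+0=2
L[2]='c': occ=1, LF[2]=C('c')+1=2+1=3
L[3]='c': occ=2, LF[3]=C('c')+2=2+2=4
L[4]='c': occ=3, LF[4]=C('c')+3=2+3=5
L[5]='$': occ=0, LF[5]=C('$')+0=0+0=0

Answer: 1 2 3 4 5 0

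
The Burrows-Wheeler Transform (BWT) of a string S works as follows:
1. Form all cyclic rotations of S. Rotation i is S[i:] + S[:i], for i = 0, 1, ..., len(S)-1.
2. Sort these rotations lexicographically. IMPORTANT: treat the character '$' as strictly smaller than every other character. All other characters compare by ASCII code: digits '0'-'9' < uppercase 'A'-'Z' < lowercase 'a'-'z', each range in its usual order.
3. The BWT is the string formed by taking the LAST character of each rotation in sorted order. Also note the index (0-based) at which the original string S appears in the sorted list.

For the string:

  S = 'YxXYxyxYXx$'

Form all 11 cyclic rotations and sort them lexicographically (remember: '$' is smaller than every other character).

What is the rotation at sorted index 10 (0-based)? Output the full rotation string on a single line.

Answer: yxYXx$YxXYx

Derivation:
All 11 rotations (rotation i = S[i:]+S[:i]):
  rot[0] = YxXYxyxYXx$
  rot[1] = xXYxyxYXx$Y
  rot[2] = XYxyxYXx$Yx
  rot[3] = YxyxYXx$YxX
  rot[4] = xyxYXx$YxXY
  rot[5] = yxYXx$YxXYx
  rot[6] = xYXx$YxXYxy
  rot[7] = YXx$YxXYxyx
  rot[8] = Xx$YxXYxyxY
  rot[9] = x$YxXYxyxYX
  rot[10] = $YxXYxyxYXx
Sorted (with $ < everything):
  sorted[0] = $YxXYxyxYXx
  sorted[1] = XYxyxYXx$Yx
  sorted[2] = Xx$YxXYxyxY
  sorted[3] = YXx$YxXYxyx
  sorted[4] = YxXYxyxYXx$
  sorted[5] = YxyxYXx$YxX
  sorted[6] = x$YxXYxyxYX
  sorted[7] = xXYxyxYXx$Y
  sorted[8] = xYXx$YxXYxy
  sorted[9] = xyxYXx$YxXY
  sorted[10] = yxYXx$YxXYx
sorted[10] = yxYXx$YxXYx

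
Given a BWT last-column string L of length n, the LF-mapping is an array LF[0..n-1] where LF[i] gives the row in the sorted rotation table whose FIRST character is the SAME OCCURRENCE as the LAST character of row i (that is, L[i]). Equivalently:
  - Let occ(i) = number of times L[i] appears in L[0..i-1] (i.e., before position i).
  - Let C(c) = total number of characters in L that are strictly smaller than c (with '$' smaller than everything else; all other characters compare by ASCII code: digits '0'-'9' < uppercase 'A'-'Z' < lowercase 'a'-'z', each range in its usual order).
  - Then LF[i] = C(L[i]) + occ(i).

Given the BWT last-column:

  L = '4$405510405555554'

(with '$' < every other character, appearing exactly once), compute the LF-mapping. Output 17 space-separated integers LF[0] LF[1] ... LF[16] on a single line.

Answer: 5 0 6 1 9 10 4 2 7 3 11 12 13 14 15 16 8

Derivation:
Char counts: '$':1, '0':3, '1':1, '4':4, '5':8
C (first-col start): C('$')=0, C('0')=1, C('1')=4, C('4')=5, C('5')=9
L[0]='4': occ=0, LF[0]=C('4')+0=5+0=5
L[1]='$': occ=0, LF[1]=C('$')+0=0+0=0
L[2]='4': occ=1, LF[2]=C('4')+1=5+1=6
L[3]='0': occ=0, LF[3]=C('0')+0=1+0=1
L[4]='5': occ=0, LF[4]=C('5')+0=9+0=9
L[5]='5': occ=1, LF[5]=C('5')+1=9+1=10
L[6]='1': occ=0, LF[6]=C('1')+0=4+0=4
L[7]='0': occ=1, LF[7]=C('0')+1=1+1=2
L[8]='4': occ=2, LF[8]=C('4')+2=5+2=7
L[9]='0': occ=2, LF[9]=C('0')+2=1+2=3
L[10]='5': occ=2, LF[10]=C('5')+2=9+2=11
L[11]='5': occ=3, LF[11]=C('5')+3=9+3=12
L[12]='5': occ=4, LF[12]=C('5')+4=9+4=13
L[13]='5': occ=5, LF[13]=C('5')+5=9+5=14
L[14]='5': occ=6, LF[14]=C('5')+6=9+6=15
L[15]='5': occ=7, LF[15]=C('5')+7=9+7=16
L[16]='4': occ=3, LF[16]=C('4')+3=5+3=8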